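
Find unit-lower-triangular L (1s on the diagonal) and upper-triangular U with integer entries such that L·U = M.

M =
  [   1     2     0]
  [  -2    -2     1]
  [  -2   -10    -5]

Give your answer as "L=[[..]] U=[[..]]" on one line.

L=[[1,0,0],[-2,1,0],[-2,-3,1]] U=[[1,2,0],[0,2,1],[0,0,-2]]

  row1 -= -2·row0 → [0,2,1]
  row2 -= -2·row0 → [0,-6,-5]
  row2 -= -3·row1 → [0,0,-2]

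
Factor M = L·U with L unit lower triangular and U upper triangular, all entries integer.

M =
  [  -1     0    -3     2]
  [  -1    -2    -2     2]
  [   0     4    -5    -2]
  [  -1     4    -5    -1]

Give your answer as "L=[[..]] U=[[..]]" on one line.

L=[[1,0,0,0],[1,1,0,0],[0,-2,1,0],[1,-2,0,1]] U=[[-1,0,-3,2],[0,-2,1,0],[0,0,-3,-2],[0,0,0,-3]]

  r1 -= 1·r0 → [0,-2,1,0]
  r2 -= 0·r0 → [0,4,-5,-2]
  r3 -= 1·r0 → [0,4,-2,-3]
  r2 -= -2·r1 → [0,0,-3,-2]
  r3 -= -2·r1 → [0,0,0,-3]
  r3 -= 0·r2 → [0,0,0,-3]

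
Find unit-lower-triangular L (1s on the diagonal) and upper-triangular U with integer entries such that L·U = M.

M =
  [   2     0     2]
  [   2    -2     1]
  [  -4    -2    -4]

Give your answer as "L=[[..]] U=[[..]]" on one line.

L=[[1,0,0],[1,1,0],[-2,1,1]] U=[[2,0,2],[0,-2,-1],[0,0,1]]

  R1 -= 1·R0 → [0,-2,-1]
  R2 -= -2·R0 → [0,-2,0]
  R2 -= 1·R1 → [0,0,1]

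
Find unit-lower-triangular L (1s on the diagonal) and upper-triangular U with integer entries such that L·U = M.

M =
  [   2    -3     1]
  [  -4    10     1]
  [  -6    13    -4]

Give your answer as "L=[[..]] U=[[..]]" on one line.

L=[[1,0,0],[-2,1,0],[-3,1,1]] U=[[2,-3,1],[0,4,3],[0,0,-4]]

  R1 -= -2·R0 → [0,4,3]
  R2 -= -3·R0 → [0,4,-1]
  R2 -= 1·R1 → [0,0,-4]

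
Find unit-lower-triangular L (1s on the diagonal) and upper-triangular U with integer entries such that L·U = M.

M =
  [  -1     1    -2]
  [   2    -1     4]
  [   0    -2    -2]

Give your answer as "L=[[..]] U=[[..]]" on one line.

L=[[1,0,0],[-2,1,0],[0,-2,1]] U=[[-1,1,-2],[0,1,0],[0,0,-2]]

  R1 -= -2·R0 → [0,1,0]
  R2 -= 0·R0 → [0,-2,-2]
  R2 -= -2·R1 → [0,0,-2]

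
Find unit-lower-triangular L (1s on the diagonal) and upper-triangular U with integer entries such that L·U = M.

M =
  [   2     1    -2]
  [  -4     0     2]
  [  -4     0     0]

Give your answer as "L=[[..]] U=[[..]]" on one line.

  r1 -= -2·r0 → [0,2,-2]
  r2 -= -2·r0 → [0,2,-4]
  r2 -= 1·r1 → [0,0,-2]

L=[[1,0,0],[-2,1,0],[-2,1,1]] U=[[2,1,-2],[0,2,-2],[0,0,-2]]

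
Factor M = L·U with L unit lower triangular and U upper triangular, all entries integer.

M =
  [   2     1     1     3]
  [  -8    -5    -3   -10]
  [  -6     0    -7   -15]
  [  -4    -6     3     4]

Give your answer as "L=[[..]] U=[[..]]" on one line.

  r1 -= -4·r0 → [0,-1,1,2]
  r2 -= -3·r0 → [0,3,-4,-6]
  r3 -= -2·r0 → [0,-4,5,10]
  r2 -= -3·r1 → [0,0,-1,0]
  r3 -= 4·r1 → [0,0,1,2]
  r3 -= -1·r2 → [0,0,0,2]

L=[[1,0,0,0],[-4,1,0,0],[-3,-3,1,0],[-2,4,-1,1]] U=[[2,1,1,3],[0,-1,1,2],[0,0,-1,0],[0,0,0,2]]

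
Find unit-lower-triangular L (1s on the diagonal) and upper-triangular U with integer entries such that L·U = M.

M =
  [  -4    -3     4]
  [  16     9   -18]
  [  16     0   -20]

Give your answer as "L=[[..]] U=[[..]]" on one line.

L=[[1,0,0],[-4,1,0],[-4,4,1]] U=[[-4,-3,4],[0,-3,-2],[0,0,4]]

  row1 -= -4·row0 → [0,-3,-2]
  row2 -= -4·row0 → [0,-12,-4]
  row2 -= 4·row1 → [0,0,4]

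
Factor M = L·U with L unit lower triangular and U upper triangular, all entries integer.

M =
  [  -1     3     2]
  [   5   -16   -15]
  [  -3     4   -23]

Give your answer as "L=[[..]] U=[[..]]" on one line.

  row1 -= -5·row0 → [0,-1,-5]
  row2 -= 3·row0 → [0,-5,-29]
  row2 -= 5·row1 → [0,0,-4]

L=[[1,0,0],[-5,1,0],[3,5,1]] U=[[-1,3,2],[0,-1,-5],[0,0,-4]]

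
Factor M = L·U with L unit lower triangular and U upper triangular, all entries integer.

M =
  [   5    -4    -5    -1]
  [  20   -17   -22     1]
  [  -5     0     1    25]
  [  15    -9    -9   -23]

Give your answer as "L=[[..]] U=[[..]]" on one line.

  r1 -= 4·r0 → [0,-1,-2,5]
  r2 -= -1·r0 → [0,-4,-4,24]
  r3 -= 3·r0 → [0,3,6,-20]
  r2 -= 4·r1 → [0,0,4,4]
  r3 -= -3·r1 → [0,0,0,-5]
  r3 -= 0·r2 → [0,0,0,-5]

L=[[1,0,0,0],[4,1,0,0],[-1,4,1,0],[3,-3,0,1]] U=[[5,-4,-5,-1],[0,-1,-2,5],[0,0,4,4],[0,0,0,-5]]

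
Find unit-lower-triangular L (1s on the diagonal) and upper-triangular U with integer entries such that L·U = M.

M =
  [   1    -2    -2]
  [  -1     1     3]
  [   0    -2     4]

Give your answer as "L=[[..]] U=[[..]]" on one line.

L=[[1,0,0],[-1,1,0],[0,2,1]] U=[[1,-2,-2],[0,-1,1],[0,0,2]]

  R1 -= -1·R0 → [0,-1,1]
  R2 -= 0·R0 → [0,-2,4]
  R2 -= 2·R1 → [0,0,2]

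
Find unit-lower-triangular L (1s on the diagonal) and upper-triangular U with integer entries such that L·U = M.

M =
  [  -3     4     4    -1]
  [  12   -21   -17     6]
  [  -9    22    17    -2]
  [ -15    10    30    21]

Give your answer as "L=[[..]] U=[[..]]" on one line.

  r1 -= -4·r0 → [0,-5,-1,2]
  r2 -= 3·r0 → [0,10,5,1]
  r3 -= 5·r0 → [0,-10,10,26]
  r2 -= -2·r1 → [0,0,3,5]
  r3 -= 2·r1 → [0,0,12,22]
  r3 -= 4·r2 → [0,0,0,2]

L=[[1,0,0,0],[-4,1,0,0],[3,-2,1,0],[5,2,4,1]] U=[[-3,4,4,-1],[0,-5,-1,2],[0,0,3,5],[0,0,0,2]]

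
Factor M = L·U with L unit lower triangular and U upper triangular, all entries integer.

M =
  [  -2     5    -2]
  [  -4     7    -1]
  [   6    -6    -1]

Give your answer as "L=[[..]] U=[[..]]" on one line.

  row1 -= 2·row0 → [0,-3,3]
  row2 -= -3·row0 → [0,9,-7]
  row2 -= -3·row1 → [0,0,2]

L=[[1,0,0],[2,1,0],[-3,-3,1]] U=[[-2,5,-2],[0,-3,3],[0,0,2]]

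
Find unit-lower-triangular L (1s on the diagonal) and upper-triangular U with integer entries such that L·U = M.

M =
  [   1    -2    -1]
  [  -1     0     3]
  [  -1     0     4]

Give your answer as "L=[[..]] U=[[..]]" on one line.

  R1 -= -1·R0 → [0,-2,2]
  R2 -= -1·R0 → [0,-2,3]
  R2 -= 1·R1 → [0,0,1]

L=[[1,0,0],[-1,1,0],[-1,1,1]] U=[[1,-2,-1],[0,-2,2],[0,0,1]]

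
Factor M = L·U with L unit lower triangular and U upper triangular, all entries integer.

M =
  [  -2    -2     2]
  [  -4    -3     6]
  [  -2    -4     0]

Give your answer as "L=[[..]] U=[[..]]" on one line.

  R1 -= 2·R0 → [0,1,2]
  R2 -= 1·R0 → [0,-2,-2]
  R2 -= -2·R1 → [0,0,2]

L=[[1,0,0],[2,1,0],[1,-2,1]] U=[[-2,-2,2],[0,1,2],[0,0,2]]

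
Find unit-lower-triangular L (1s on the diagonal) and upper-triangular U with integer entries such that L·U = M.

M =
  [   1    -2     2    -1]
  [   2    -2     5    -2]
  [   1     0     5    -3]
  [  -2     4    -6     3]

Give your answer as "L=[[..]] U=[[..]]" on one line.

  R1 -= 2·R0 → [0,2,1,0]
  R2 -= 1·R0 → [0,2,3,-2]
  R3 -= -2·R0 → [0,0,-2,1]
  R2 -= 1·R1 → [0,0,2,-2]
  R3 -= 0·R1 → [0,0,-2,1]
  R3 -= -1·R2 → [0,0,0,-1]

L=[[1,0,0,0],[2,1,0,0],[1,1,1,0],[-2,0,-1,1]] U=[[1,-2,2,-1],[0,2,1,0],[0,0,2,-2],[0,0,0,-1]]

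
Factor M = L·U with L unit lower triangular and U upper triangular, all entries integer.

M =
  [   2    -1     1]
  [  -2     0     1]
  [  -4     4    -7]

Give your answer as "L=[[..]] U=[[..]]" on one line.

  R1 -= -1·R0 → [0,-1,2]
  R2 -= -2·R0 → [0,2,-5]
  R2 -= -2·R1 → [0,0,-1]

L=[[1,0,0],[-1,1,0],[-2,-2,1]] U=[[2,-1,1],[0,-1,2],[0,0,-1]]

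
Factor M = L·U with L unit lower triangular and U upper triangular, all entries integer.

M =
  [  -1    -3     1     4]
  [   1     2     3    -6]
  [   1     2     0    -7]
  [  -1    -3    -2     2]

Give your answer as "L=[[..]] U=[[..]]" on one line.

L=[[1,0,0,0],[-1,1,0,0],[-1,1,1,0],[1,0,1,1]] U=[[-1,-3,1,4],[0,-1,4,-2],[0,0,-3,-1],[0,0,0,-1]]

  row1 -= -1·row0 → [0,-1,4,-2]
  row2 -= -1·row0 → [0,-1,1,-3]
  row3 -= 1·row0 → [0,0,-3,-2]
  row2 -= 1·row1 → [0,0,-3,-1]
  row3 -= 0·row1 → [0,0,-3,-2]
  row3 -= 1·row2 → [0,0,0,-1]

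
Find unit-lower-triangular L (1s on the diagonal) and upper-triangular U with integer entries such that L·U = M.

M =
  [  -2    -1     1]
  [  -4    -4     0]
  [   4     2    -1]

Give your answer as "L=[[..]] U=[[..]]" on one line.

  row1 -= 2·row0 → [0,-2,-2]
  row2 -= -2·row0 → [0,0,1]
  row2 -= 0·row1 → [0,0,1]

L=[[1,0,0],[2,1,0],[-2,0,1]] U=[[-2,-1,1],[0,-2,-2],[0,0,1]]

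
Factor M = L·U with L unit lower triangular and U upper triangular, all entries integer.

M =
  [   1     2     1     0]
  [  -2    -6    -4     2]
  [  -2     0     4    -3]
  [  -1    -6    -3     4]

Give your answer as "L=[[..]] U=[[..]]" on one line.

L=[[1,0,0,0],[-2,1,0,0],[-2,-2,1,0],[-1,2,1,1]] U=[[1,2,1,0],[0,-2,-2,2],[0,0,2,1],[0,0,0,-1]]

  row1 -= -2·row0 → [0,-2,-2,2]
  row2 -= -2·row0 → [0,4,6,-3]
  row3 -= -1·row0 → [0,-4,-2,4]
  row2 -= -2·row1 → [0,0,2,1]
  row3 -= 2·row1 → [0,0,2,0]
  row3 -= 1·row2 → [0,0,0,-1]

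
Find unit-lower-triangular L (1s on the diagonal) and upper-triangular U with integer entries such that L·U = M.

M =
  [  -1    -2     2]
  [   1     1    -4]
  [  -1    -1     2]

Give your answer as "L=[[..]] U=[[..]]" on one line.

  R1 -= -1·R0 → [0,-1,-2]
  R2 -= 1·R0 → [0,1,0]
  R2 -= -1·R1 → [0,0,-2]

L=[[1,0,0],[-1,1,0],[1,-1,1]] U=[[-1,-2,2],[0,-1,-2],[0,0,-2]]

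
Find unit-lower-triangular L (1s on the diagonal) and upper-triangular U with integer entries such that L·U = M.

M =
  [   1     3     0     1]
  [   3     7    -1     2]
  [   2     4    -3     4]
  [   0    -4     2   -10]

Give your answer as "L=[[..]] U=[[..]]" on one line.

L=[[1,0,0,0],[3,1,0,0],[2,1,1,0],[0,2,-2,1]] U=[[1,3,0,1],[0,-2,-1,-1],[0,0,-2,3],[0,0,0,-2]]

  row1 -= 3·row0 → [0,-2,-1,-1]
  row2 -= 2·row0 → [0,-2,-3,2]
  row3 -= 0·row0 → [0,-4,2,-10]
  row2 -= 1·row1 → [0,0,-2,3]
  row3 -= 2·row1 → [0,0,4,-8]
  row3 -= -2·row2 → [0,0,0,-2]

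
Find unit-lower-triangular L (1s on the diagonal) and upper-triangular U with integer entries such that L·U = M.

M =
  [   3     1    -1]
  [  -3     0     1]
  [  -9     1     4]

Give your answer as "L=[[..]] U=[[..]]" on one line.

  row1 -= -1·row0 → [0,1,0]
  row2 -= -3·row0 → [0,4,1]
  row2 -= 4·row1 → [0,0,1]

L=[[1,0,0],[-1,1,0],[-3,4,1]] U=[[3,1,-1],[0,1,0],[0,0,1]]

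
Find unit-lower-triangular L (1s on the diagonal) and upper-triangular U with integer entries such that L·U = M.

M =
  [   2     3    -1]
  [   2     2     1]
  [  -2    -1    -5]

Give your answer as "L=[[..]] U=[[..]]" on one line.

L=[[1,0,0],[1,1,0],[-1,-2,1]] U=[[2,3,-1],[0,-1,2],[0,0,-2]]

  R1 -= 1·R0 → [0,-1,2]
  R2 -= -1·R0 → [0,2,-6]
  R2 -= -2·R1 → [0,0,-2]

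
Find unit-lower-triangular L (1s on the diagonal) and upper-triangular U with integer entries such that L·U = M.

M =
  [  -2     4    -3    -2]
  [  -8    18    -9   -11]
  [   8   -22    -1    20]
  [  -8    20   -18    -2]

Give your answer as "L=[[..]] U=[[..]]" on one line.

L=[[1,0,0,0],[4,1,0,0],[-4,-3,1,0],[4,2,3,1]] U=[[-2,4,-3,-2],[0,2,3,-3],[0,0,-4,3],[0,0,0,3]]

  row1 -= 4·row0 → [0,2,3,-3]
  row2 -= -4·row0 → [0,-6,-13,12]
  row3 -= 4·row0 → [0,4,-6,6]
  row2 -= -3·row1 → [0,0,-4,3]
  row3 -= 2·row1 → [0,0,-12,12]
  row3 -= 3·row2 → [0,0,0,3]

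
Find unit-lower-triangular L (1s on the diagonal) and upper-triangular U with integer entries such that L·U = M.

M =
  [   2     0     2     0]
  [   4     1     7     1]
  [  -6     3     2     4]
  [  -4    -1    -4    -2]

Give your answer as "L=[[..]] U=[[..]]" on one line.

L=[[1,0,0,0],[2,1,0,0],[-3,3,1,0],[-2,-1,-3,1]] U=[[2,0,2,0],[0,1,3,1],[0,0,-1,1],[0,0,0,2]]

  R1 -= 2·R0 → [0,1,3,1]
  R2 -= -3·R0 → [0,3,8,4]
  R3 -= -2·R0 → [0,-1,0,-2]
  R2 -= 3·R1 → [0,0,-1,1]
  R3 -= -1·R1 → [0,0,3,-1]
  R3 -= -3·R2 → [0,0,0,2]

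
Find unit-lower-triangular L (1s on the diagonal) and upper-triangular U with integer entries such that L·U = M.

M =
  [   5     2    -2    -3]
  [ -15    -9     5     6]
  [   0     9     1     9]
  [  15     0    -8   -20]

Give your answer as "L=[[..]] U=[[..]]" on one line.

  row1 -= -3·row0 → [0,-3,-1,-3]
  row2 -= 0·row0 → [0,9,1,9]
  row3 -= 3·row0 → [0,-6,-2,-11]
  row2 -= -3·row1 → [0,0,-2,0]
  row3 -= 2·row1 → [0,0,0,-5]
  row3 -= 0·row2 → [0,0,0,-5]

L=[[1,0,0,0],[-3,1,0,0],[0,-3,1,0],[3,2,0,1]] U=[[5,2,-2,-3],[0,-3,-1,-3],[0,0,-2,0],[0,0,0,-5]]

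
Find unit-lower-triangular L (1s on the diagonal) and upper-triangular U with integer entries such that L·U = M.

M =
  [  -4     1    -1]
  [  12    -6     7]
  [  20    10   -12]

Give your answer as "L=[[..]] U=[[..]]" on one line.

  r1 -= -3·r0 → [0,-3,4]
  r2 -= -5·r0 → [0,15,-17]
  r2 -= -5·r1 → [0,0,3]

L=[[1,0,0],[-3,1,0],[-5,-5,1]] U=[[-4,1,-1],[0,-3,4],[0,0,3]]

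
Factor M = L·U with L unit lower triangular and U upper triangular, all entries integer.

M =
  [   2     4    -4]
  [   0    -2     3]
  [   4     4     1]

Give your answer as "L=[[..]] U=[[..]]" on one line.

L=[[1,0,0],[0,1,0],[2,2,1]] U=[[2,4,-4],[0,-2,3],[0,0,3]]

  r1 -= 0·r0 → [0,-2,3]
  r2 -= 2·r0 → [0,-4,9]
  r2 -= 2·r1 → [0,0,3]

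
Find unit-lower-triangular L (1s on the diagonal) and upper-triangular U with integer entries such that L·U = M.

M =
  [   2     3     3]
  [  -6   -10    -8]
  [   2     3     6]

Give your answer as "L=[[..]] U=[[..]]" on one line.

  r1 -= -3·r0 → [0,-1,1]
  r2 -= 1·r0 → [0,0,3]
  r2 -= 0·r1 → [0,0,3]

L=[[1,0,0],[-3,1,0],[1,0,1]] U=[[2,3,3],[0,-1,1],[0,0,3]]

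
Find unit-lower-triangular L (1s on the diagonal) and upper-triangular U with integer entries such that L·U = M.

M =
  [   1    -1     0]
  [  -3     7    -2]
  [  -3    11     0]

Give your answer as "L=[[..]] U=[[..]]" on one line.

L=[[1,0,0],[-3,1,0],[-3,2,1]] U=[[1,-1,0],[0,4,-2],[0,0,4]]

  r1 -= -3·r0 → [0,4,-2]
  r2 -= -3·r0 → [0,8,0]
  r2 -= 2·r1 → [0,0,4]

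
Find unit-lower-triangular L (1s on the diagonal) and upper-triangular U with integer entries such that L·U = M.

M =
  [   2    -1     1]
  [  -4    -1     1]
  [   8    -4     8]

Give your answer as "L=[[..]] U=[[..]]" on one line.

L=[[1,0,0],[-2,1,0],[4,0,1]] U=[[2,-1,1],[0,-3,3],[0,0,4]]

  row1 -= -2·row0 → [0,-3,3]
  row2 -= 4·row0 → [0,0,4]
  row2 -= 0·row1 → [0,0,4]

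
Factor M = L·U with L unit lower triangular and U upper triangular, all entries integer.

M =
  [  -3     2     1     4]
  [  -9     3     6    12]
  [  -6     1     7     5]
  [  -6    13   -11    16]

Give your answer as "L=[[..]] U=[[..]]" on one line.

  R1 -= 3·R0 → [0,-3,3,0]
  R2 -= 2·R0 → [0,-3,5,-3]
  R3 -= 2·R0 → [0,9,-13,8]
  R2 -= 1·R1 → [0,0,2,-3]
  R3 -= -3·R1 → [0,0,-4,8]
  R3 -= -2·R2 → [0,0,0,2]

L=[[1,0,0,0],[3,1,0,0],[2,1,1,0],[2,-3,-2,1]] U=[[-3,2,1,4],[0,-3,3,0],[0,0,2,-3],[0,0,0,2]]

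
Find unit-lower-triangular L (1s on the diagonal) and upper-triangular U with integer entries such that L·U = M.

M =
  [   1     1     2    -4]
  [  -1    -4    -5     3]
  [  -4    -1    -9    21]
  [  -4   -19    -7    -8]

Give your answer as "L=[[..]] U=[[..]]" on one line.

L=[[1,0,0,0],[-1,1,0,0],[-4,-1,1,0],[-4,5,-4,1]] U=[[1,1,2,-4],[0,-3,-3,-1],[0,0,-4,4],[0,0,0,-3]]

  r1 -= -1·r0 → [0,-3,-3,-1]
  r2 -= -4·r0 → [0,3,-1,5]
  r3 -= -4·r0 → [0,-15,1,-24]
  r2 -= -1·r1 → [0,0,-4,4]
  r3 -= 5·r1 → [0,0,16,-19]
  r3 -= -4·r2 → [0,0,0,-3]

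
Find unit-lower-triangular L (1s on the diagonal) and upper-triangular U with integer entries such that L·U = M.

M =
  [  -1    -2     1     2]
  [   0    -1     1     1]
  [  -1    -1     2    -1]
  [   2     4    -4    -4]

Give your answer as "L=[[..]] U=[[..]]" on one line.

  r1 -= 0·r0 → [0,-1,1,1]
  r2 -= 1·r0 → [0,1,1,-3]
  r3 -= -2·r0 → [0,0,-2,0]
  r2 -= -1·r1 → [0,0,2,-2]
  r3 -= 0·r1 → [0,0,-2,0]
  r3 -= -1·r2 → [0,0,0,-2]

L=[[1,0,0,0],[0,1,0,0],[1,-1,1,0],[-2,0,-1,1]] U=[[-1,-2,1,2],[0,-1,1,1],[0,0,2,-2],[0,0,0,-2]]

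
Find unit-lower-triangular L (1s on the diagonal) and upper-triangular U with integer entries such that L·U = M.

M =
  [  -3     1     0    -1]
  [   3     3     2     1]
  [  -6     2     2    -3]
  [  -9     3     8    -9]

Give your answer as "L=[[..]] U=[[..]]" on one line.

L=[[1,0,0,0],[-1,1,0,0],[2,0,1,0],[3,0,4,1]] U=[[-3,1,0,-1],[0,4,2,0],[0,0,2,-1],[0,0,0,-2]]

  r1 -= -1·r0 → [0,4,2,0]
  r2 -= 2·r0 → [0,0,2,-1]
  r3 -= 3·r0 → [0,0,8,-6]
  r2 -= 0·r1 → [0,0,2,-1]
  r3 -= 0·r1 → [0,0,8,-6]
  r3 -= 4·r2 → [0,0,0,-2]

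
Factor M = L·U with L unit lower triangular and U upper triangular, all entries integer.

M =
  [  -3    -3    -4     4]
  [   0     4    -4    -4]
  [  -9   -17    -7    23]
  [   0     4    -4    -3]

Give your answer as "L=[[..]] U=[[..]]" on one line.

L=[[1,0,0,0],[0,1,0,0],[3,-2,1,0],[0,1,0,1]] U=[[-3,-3,-4,4],[0,4,-4,-4],[0,0,-3,3],[0,0,0,1]]

  row1 -= 0·row0 → [0,4,-4,-4]
  row2 -= 3·row0 → [0,-8,5,11]
  row3 -= 0·row0 → [0,4,-4,-3]
  row2 -= -2·row1 → [0,0,-3,3]
  row3 -= 1·row1 → [0,0,0,1]
  row3 -= 0·row2 → [0,0,0,1]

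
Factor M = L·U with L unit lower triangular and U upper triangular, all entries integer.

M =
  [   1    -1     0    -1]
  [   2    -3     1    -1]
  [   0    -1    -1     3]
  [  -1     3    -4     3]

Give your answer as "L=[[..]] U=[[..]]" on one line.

L=[[1,0,0,0],[2,1,0,0],[0,1,1,0],[-1,-2,1,1]] U=[[1,-1,0,-1],[0,-1,1,1],[0,0,-2,2],[0,0,0,2]]

  r1 -= 2·r0 → [0,-1,1,1]
  r2 -= 0·r0 → [0,-1,-1,3]
  r3 -= -1·r0 → [0,2,-4,2]
  r2 -= 1·r1 → [0,0,-2,2]
  r3 -= -2·r1 → [0,0,-2,4]
  r3 -= 1·r2 → [0,0,0,2]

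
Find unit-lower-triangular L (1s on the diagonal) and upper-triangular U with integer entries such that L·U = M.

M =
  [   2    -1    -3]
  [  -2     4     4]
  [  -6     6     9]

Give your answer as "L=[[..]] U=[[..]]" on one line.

L=[[1,0,0],[-1,1,0],[-3,1,1]] U=[[2,-1,-3],[0,3,1],[0,0,-1]]

  r1 -= -1·r0 → [0,3,1]
  r2 -= -3·r0 → [0,3,0]
  r2 -= 1·r1 → [0,0,-1]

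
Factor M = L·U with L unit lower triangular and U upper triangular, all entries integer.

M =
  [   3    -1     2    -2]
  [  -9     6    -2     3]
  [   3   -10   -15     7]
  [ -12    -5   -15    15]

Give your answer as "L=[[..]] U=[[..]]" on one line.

  R1 -= -3·R0 → [0,3,4,-3]
  R2 -= 1·R0 → [0,-9,-17,9]
  R3 -= -4·R0 → [0,-9,-7,7]
  R2 -= -3·R1 → [0,0,-5,0]
  R3 -= -3·R1 → [0,0,5,-2]
  R3 -= -1·R2 → [0,0,0,-2]

L=[[1,0,0,0],[-3,1,0,0],[1,-3,1,0],[-4,-3,-1,1]] U=[[3,-1,2,-2],[0,3,4,-3],[0,0,-5,0],[0,0,0,-2]]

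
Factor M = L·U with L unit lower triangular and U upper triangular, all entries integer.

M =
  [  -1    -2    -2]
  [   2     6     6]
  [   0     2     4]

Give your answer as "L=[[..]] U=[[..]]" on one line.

L=[[1,0,0],[-2,1,0],[0,1,1]] U=[[-1,-2,-2],[0,2,2],[0,0,2]]

  R1 -= -2·R0 → [0,2,2]
  R2 -= 0·R0 → [0,2,4]
  R2 -= 1·R1 → [0,0,2]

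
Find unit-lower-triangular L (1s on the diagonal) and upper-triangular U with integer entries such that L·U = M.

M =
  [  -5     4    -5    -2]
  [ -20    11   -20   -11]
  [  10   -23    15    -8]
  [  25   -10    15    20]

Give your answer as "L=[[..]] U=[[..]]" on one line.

L=[[1,0,0,0],[4,1,0,0],[-2,3,1,0],[-5,-2,-2,1]] U=[[-5,4,-5,-2],[0,-5,0,-3],[0,0,5,-3],[0,0,0,-2]]

  r1 -= 4·r0 → [0,-5,0,-3]
  r2 -= -2·r0 → [0,-15,5,-12]
  r3 -= -5·r0 → [0,10,-10,10]
  r2 -= 3·r1 → [0,0,5,-3]
  r3 -= -2·r1 → [0,0,-10,4]
  r3 -= -2·r2 → [0,0,0,-2]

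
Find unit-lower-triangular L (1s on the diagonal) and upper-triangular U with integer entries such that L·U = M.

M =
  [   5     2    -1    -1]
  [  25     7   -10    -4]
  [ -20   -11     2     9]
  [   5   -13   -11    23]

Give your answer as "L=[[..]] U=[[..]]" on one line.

  R1 -= 5·R0 → [0,-3,-5,1]
  R2 -= -4·R0 → [0,-3,-2,5]
  R3 -= 1·R0 → [0,-15,-10,24]
  R2 -= 1·R1 → [0,0,3,4]
  R3 -= 5·R1 → [0,0,15,19]
  R3 -= 5·R2 → [0,0,0,-1]

L=[[1,0,0,0],[5,1,0,0],[-4,1,1,0],[1,5,5,1]] U=[[5,2,-1,-1],[0,-3,-5,1],[0,0,3,4],[0,0,0,-1]]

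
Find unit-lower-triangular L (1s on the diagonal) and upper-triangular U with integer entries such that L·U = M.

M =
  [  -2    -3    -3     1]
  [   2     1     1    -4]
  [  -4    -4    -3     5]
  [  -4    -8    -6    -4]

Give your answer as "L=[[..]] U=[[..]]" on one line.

L=[[1,0,0,0],[-1,1,0,0],[2,-1,1,0],[2,1,2,1]] U=[[-2,-3,-3,1],[0,-2,-2,-3],[0,0,1,0],[0,0,0,-3]]

  R1 -= -1·R0 → [0,-2,-2,-3]
  R2 -= 2·R0 → [0,2,3,3]
  R3 -= 2·R0 → [0,-2,0,-6]
  R2 -= -1·R1 → [0,0,1,0]
  R3 -= 1·R1 → [0,0,2,-3]
  R3 -= 2·R2 → [0,0,0,-3]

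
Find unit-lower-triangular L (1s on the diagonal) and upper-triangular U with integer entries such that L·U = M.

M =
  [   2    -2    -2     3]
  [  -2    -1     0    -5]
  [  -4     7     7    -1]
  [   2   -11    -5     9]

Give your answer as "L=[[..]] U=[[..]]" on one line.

  r1 -= -1·r0 → [0,-3,-2,-2]
  r2 -= -2·r0 → [0,3,3,5]
  r3 -= 1·r0 → [0,-9,-3,6]
  r2 -= -1·r1 → [0,0,1,3]
  r3 -= 3·r1 → [0,0,3,12]
  r3 -= 3·r2 → [0,0,0,3]

L=[[1,0,0,0],[-1,1,0,0],[-2,-1,1,0],[1,3,3,1]] U=[[2,-2,-2,3],[0,-3,-2,-2],[0,0,1,3],[0,0,0,3]]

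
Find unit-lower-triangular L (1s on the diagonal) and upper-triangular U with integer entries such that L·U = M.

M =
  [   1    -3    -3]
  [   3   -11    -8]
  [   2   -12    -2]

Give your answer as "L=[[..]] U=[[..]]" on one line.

  r1 -= 3·r0 → [0,-2,1]
  r2 -= 2·r0 → [0,-6,4]
  r2 -= 3·r1 → [0,0,1]

L=[[1,0,0],[3,1,0],[2,3,1]] U=[[1,-3,-3],[0,-2,1],[0,0,1]]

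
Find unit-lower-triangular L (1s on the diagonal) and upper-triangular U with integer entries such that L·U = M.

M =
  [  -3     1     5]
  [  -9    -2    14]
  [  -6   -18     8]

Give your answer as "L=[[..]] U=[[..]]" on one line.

L=[[1,0,0],[3,1,0],[2,4,1]] U=[[-3,1,5],[0,-5,-1],[0,0,2]]

  row1 -= 3·row0 → [0,-5,-1]
  row2 -= 2·row0 → [0,-20,-2]
  row2 -= 4·row1 → [0,0,2]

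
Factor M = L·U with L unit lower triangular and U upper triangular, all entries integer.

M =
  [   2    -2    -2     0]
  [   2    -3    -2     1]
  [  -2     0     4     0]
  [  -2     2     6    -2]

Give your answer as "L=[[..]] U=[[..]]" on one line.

  R1 -= 1·R0 → [0,-1,0,1]
  R2 -= -1·R0 → [0,-2,2,0]
  R3 -= -1·R0 → [0,0,4,-2]
  R2 -= 2·R1 → [0,0,2,-2]
  R3 -= 0·R1 → [0,0,4,-2]
  R3 -= 2·R2 → [0,0,0,2]

L=[[1,0,0,0],[1,1,0,0],[-1,2,1,0],[-1,0,2,1]] U=[[2,-2,-2,0],[0,-1,0,1],[0,0,2,-2],[0,0,0,2]]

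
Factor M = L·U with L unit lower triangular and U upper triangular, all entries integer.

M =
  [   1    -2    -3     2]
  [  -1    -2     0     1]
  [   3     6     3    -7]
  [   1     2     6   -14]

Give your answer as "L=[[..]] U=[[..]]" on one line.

  R1 -= -1·R0 → [0,-4,-3,3]
  R2 -= 3·R0 → [0,12,12,-13]
  R3 -= 1·R0 → [0,4,9,-16]
  R2 -= -3·R1 → [0,0,3,-4]
  R3 -= -1·R1 → [0,0,6,-13]
  R3 -= 2·R2 → [0,0,0,-5]

L=[[1,0,0,0],[-1,1,0,0],[3,-3,1,0],[1,-1,2,1]] U=[[1,-2,-3,2],[0,-4,-3,3],[0,0,3,-4],[0,0,0,-5]]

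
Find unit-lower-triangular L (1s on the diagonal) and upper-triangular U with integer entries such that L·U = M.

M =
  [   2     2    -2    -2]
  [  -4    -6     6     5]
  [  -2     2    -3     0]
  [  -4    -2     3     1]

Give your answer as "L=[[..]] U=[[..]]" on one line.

  R1 -= -2·R0 → [0,-2,2,1]
  R2 -= -1·R0 → [0,4,-5,-2]
  R3 -= -2·R0 → [0,2,-1,-3]
  R2 -= -2·R1 → [0,0,-1,0]
  R3 -= -1·R1 → [0,0,1,-2]
  R3 -= -1·R2 → [0,0,0,-2]

L=[[1,0,0,0],[-2,1,0,0],[-1,-2,1,0],[-2,-1,-1,1]] U=[[2,2,-2,-2],[0,-2,2,1],[0,0,-1,0],[0,0,0,-2]]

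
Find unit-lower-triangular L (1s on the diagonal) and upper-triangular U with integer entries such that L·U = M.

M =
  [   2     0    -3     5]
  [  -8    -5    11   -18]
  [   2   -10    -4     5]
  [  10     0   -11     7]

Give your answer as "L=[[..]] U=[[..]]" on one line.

L=[[1,0,0,0],[-4,1,0,0],[1,2,1,0],[5,0,4,1]] U=[[2,0,-3,5],[0,-5,-1,2],[0,0,1,-4],[0,0,0,-2]]

  row1 -= -4·row0 → [0,-5,-1,2]
  row2 -= 1·row0 → [0,-10,-1,0]
  row3 -= 5·row0 → [0,0,4,-18]
  row2 -= 2·row1 → [0,0,1,-4]
  row3 -= 0·row1 → [0,0,4,-18]
  row3 -= 4·row2 → [0,0,0,-2]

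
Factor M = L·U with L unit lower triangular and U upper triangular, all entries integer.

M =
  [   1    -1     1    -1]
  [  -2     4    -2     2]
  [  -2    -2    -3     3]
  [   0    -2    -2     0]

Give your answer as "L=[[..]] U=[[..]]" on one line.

L=[[1,0,0,0],[-2,1,0,0],[-2,-2,1,0],[0,-1,2,1]] U=[[1,-1,1,-1],[0,2,0,0],[0,0,-1,1],[0,0,0,-2]]

  R1 -= -2·R0 → [0,2,0,0]
  R2 -= -2·R0 → [0,-4,-1,1]
  R3 -= 0·R0 → [0,-2,-2,0]
  R2 -= -2·R1 → [0,0,-1,1]
  R3 -= -1·R1 → [0,0,-2,0]
  R3 -= 2·R2 → [0,0,0,-2]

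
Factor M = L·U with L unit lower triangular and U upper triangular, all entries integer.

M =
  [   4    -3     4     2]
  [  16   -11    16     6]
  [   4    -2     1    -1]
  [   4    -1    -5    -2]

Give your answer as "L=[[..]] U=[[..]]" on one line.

  row1 -= 4·row0 → [0,1,0,-2]
  row2 -= 1·row0 → [0,1,-3,-3]
  row3 -= 1·row0 → [0,2,-9,-4]
  row2 -= 1·row1 → [0,0,-3,-1]
  row3 -= 2·row1 → [0,0,-9,0]
  row3 -= 3·row2 → [0,0,0,3]

L=[[1,0,0,0],[4,1,0,0],[1,1,1,0],[1,2,3,1]] U=[[4,-3,4,2],[0,1,0,-2],[0,0,-3,-1],[0,0,0,3]]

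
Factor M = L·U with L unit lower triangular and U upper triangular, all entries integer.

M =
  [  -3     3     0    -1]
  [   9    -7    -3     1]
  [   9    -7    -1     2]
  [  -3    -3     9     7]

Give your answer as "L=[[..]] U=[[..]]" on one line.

  row1 -= -3·row0 → [0,2,-3,-2]
  row2 -= -3·row0 → [0,2,-1,-1]
  row3 -= 1·row0 → [0,-6,9,8]
  row2 -= 1·row1 → [0,0,2,1]
  row3 -= -3·row1 → [0,0,0,2]
  row3 -= 0·row2 → [0,0,0,2]

L=[[1,0,0,0],[-3,1,0,0],[-3,1,1,0],[1,-3,0,1]] U=[[-3,3,0,-1],[0,2,-3,-2],[0,0,2,1],[0,0,0,2]]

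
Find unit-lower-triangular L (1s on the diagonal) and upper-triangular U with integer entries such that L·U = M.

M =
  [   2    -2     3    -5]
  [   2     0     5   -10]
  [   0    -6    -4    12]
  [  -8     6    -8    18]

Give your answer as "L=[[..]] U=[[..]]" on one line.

L=[[1,0,0,0],[1,1,0,0],[0,-3,1,0],[-4,-1,3,1]] U=[[2,-2,3,-5],[0,2,2,-5],[0,0,2,-3],[0,0,0,2]]

  row1 -= 1·row0 → [0,2,2,-5]
  row2 -= 0·row0 → [0,-6,-4,12]
  row3 -= -4·row0 → [0,-2,4,-2]
  row2 -= -3·row1 → [0,0,2,-3]
  row3 -= -1·row1 → [0,0,6,-7]
  row3 -= 3·row2 → [0,0,0,2]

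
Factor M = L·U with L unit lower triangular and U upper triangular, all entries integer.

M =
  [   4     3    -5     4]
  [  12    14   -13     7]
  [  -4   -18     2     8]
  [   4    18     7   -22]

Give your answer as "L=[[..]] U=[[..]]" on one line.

  R1 -= 3·R0 → [0,5,2,-5]
  R2 -= -1·R0 → [0,-15,-3,12]
  R3 -= 1·R0 → [0,15,12,-26]
  R2 -= -3·R1 → [0,0,3,-3]
  R3 -= 3·R1 → [0,0,6,-11]
  R3 -= 2·R2 → [0,0,0,-5]

L=[[1,0,0,0],[3,1,0,0],[-1,-3,1,0],[1,3,2,1]] U=[[4,3,-5,4],[0,5,2,-5],[0,0,3,-3],[0,0,0,-5]]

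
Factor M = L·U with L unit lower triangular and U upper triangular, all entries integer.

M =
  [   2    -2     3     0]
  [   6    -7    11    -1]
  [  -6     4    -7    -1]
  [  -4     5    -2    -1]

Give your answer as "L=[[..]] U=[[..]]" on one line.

  R1 -= 3·R0 → [0,-1,2,-1]
  R2 -= -3·R0 → [0,-2,2,-1]
  R3 -= -2·R0 → [0,1,4,-1]
  R2 -= 2·R1 → [0,0,-2,1]
  R3 -= -1·R1 → [0,0,6,-2]
  R3 -= -3·R2 → [0,0,0,1]

L=[[1,0,0,0],[3,1,0,0],[-3,2,1,0],[-2,-1,-3,1]] U=[[2,-2,3,0],[0,-1,2,-1],[0,0,-2,1],[0,0,0,1]]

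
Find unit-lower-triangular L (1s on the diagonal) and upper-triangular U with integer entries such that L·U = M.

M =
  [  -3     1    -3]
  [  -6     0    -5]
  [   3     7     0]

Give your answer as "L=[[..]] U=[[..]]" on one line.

  r1 -= 2·r0 → [0,-2,1]
  r2 -= -1·r0 → [0,8,-3]
  r2 -= -4·r1 → [0,0,1]

L=[[1,0,0],[2,1,0],[-1,-4,1]] U=[[-3,1,-3],[0,-2,1],[0,0,1]]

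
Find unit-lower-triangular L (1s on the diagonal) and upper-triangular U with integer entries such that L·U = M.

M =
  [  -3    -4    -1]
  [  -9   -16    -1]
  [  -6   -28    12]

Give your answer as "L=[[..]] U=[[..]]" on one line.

L=[[1,0,0],[3,1,0],[2,5,1]] U=[[-3,-4,-1],[0,-4,2],[0,0,4]]

  r1 -= 3·r0 → [0,-4,2]
  r2 -= 2·r0 → [0,-20,14]
  r2 -= 5·r1 → [0,0,4]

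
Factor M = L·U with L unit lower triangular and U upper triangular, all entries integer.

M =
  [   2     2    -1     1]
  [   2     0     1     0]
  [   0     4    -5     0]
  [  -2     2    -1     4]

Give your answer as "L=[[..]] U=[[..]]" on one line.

L=[[1,0,0,0],[1,1,0,0],[0,-2,1,0],[-1,-2,-2,1]] U=[[2,2,-1,1],[0,-2,2,-1],[0,0,-1,-2],[0,0,0,-1]]

  row1 -= 1·row0 → [0,-2,2,-1]
  row2 -= 0·row0 → [0,4,-5,0]
  row3 -= -1·row0 → [0,4,-2,5]
  row2 -= -2·row1 → [0,0,-1,-2]
  row3 -= -2·row1 → [0,0,2,3]
  row3 -= -2·row2 → [0,0,0,-1]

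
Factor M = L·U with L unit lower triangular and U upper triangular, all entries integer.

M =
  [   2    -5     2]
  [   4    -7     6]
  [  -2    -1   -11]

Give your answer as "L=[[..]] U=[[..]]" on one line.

  R1 -= 2·R0 → [0,3,2]
  R2 -= -1·R0 → [0,-6,-9]
  R2 -= -2·R1 → [0,0,-5]

L=[[1,0,0],[2,1,0],[-1,-2,1]] U=[[2,-5,2],[0,3,2],[0,0,-5]]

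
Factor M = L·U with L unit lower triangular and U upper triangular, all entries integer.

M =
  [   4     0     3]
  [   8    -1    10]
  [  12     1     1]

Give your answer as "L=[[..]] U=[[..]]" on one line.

L=[[1,0,0],[2,1,0],[3,-1,1]] U=[[4,0,3],[0,-1,4],[0,0,-4]]

  r1 -= 2·r0 → [0,-1,4]
  r2 -= 3·r0 → [0,1,-8]
  r2 -= -1·r1 → [0,0,-4]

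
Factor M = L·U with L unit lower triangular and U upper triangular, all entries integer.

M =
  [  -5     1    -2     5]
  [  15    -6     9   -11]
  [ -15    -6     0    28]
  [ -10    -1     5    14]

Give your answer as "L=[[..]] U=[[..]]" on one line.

  row1 -= -3·row0 → [0,-3,3,4]
  row2 -= 3·row0 → [0,-9,6,13]
  row3 -= 2·row0 → [0,-3,9,4]
  row2 -= 3·row1 → [0,0,-3,1]
  row3 -= 1·row1 → [0,0,6,0]
  row3 -= -2·row2 → [0,0,0,2]

L=[[1,0,0,0],[-3,1,0,0],[3,3,1,0],[2,1,-2,1]] U=[[-5,1,-2,5],[0,-3,3,4],[0,0,-3,1],[0,0,0,2]]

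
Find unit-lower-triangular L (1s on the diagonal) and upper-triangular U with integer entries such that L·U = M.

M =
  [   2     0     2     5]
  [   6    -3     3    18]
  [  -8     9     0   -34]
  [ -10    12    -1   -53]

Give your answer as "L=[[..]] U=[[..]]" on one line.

  R1 -= 3·R0 → [0,-3,-3,3]
  R2 -= -4·R0 → [0,9,8,-14]
  R3 -= -5·R0 → [0,12,9,-28]
  R2 -= -3·R1 → [0,0,-1,-5]
  R3 -= -4·R1 → [0,0,-3,-16]
  R3 -= 3·R2 → [0,0,0,-1]

L=[[1,0,0,0],[3,1,0,0],[-4,-3,1,0],[-5,-4,3,1]] U=[[2,0,2,5],[0,-3,-3,3],[0,0,-1,-5],[0,0,0,-1]]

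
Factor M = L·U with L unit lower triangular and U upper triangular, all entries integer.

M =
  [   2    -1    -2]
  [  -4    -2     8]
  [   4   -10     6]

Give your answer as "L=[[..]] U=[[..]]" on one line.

L=[[1,0,0],[-2,1,0],[2,2,1]] U=[[2,-1,-2],[0,-4,4],[0,0,2]]

  r1 -= -2·r0 → [0,-4,4]
  r2 -= 2·r0 → [0,-8,10]
  r2 -= 2·r1 → [0,0,2]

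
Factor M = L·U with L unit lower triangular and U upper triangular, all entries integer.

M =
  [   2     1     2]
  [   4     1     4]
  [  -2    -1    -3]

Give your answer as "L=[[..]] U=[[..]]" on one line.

L=[[1,0,0],[2,1,0],[-1,0,1]] U=[[2,1,2],[0,-1,0],[0,0,-1]]

  R1 -= 2·R0 → [0,-1,0]
  R2 -= -1·R0 → [0,0,-1]
  R2 -= 0·R1 → [0,0,-1]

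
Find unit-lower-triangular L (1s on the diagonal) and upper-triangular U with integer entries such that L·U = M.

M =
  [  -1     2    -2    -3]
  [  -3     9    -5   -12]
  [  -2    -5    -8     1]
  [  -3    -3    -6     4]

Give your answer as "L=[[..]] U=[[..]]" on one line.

  r1 -= 3·r0 → [0,3,1,-3]
  r2 -= 2·r0 → [0,-9,-4,7]
  r3 -= 3·r0 → [0,-9,0,13]
  r2 -= -3·r1 → [0,0,-1,-2]
  r3 -= -3·r1 → [0,0,3,4]
  r3 -= -3·r2 → [0,0,0,-2]

L=[[1,0,0,0],[3,1,0,0],[2,-3,1,0],[3,-3,-3,1]] U=[[-1,2,-2,-3],[0,3,1,-3],[0,0,-1,-2],[0,0,0,-2]]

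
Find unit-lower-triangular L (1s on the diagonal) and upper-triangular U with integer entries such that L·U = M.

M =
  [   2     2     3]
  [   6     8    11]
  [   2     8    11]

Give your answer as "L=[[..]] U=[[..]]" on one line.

  r1 -= 3·r0 → [0,2,2]
  r2 -= 1·r0 → [0,6,8]
  r2 -= 3·r1 → [0,0,2]

L=[[1,0,0],[3,1,0],[1,3,1]] U=[[2,2,3],[0,2,2],[0,0,2]]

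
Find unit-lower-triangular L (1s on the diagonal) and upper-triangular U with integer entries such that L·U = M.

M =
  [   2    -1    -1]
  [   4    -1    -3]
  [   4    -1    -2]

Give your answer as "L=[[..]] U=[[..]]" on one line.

  r1 -= 2·r0 → [0,1,-1]
  r2 -= 2·r0 → [0,1,0]
  r2 -= 1·r1 → [0,0,1]

L=[[1,0,0],[2,1,0],[2,1,1]] U=[[2,-1,-1],[0,1,-1],[0,0,1]]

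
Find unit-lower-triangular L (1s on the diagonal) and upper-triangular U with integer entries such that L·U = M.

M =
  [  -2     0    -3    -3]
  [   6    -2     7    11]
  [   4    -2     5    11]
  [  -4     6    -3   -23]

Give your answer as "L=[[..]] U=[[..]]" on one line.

  r1 -= -3·r0 → [0,-2,-2,2]
  r2 -= -2·r0 → [0,-2,-1,5]
  r3 -= 2·r0 → [0,6,3,-17]
  r2 -= 1·r1 → [0,0,1,3]
  r3 -= -3·r1 → [0,0,-3,-11]
  r3 -= -3·r2 → [0,0,0,-2]

L=[[1,0,0,0],[-3,1,0,0],[-2,1,1,0],[2,-3,-3,1]] U=[[-2,0,-3,-3],[0,-2,-2,2],[0,0,1,3],[0,0,0,-2]]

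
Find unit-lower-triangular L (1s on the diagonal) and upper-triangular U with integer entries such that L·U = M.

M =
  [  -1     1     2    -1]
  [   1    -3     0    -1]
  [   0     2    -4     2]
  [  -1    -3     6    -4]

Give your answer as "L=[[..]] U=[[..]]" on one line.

L=[[1,0,0,0],[-1,1,0,0],[0,-1,1,0],[1,2,0,1]] U=[[-1,1,2,-1],[0,-2,2,-2],[0,0,-2,0],[0,0,0,1]]

  R1 -= -1·R0 → [0,-2,2,-2]
  R2 -= 0·R0 → [0,2,-4,2]
  R3 -= 1·R0 → [0,-4,4,-3]
  R2 -= -1·R1 → [0,0,-2,0]
  R3 -= 2·R1 → [0,0,0,1]
  R3 -= 0·R2 → [0,0,0,1]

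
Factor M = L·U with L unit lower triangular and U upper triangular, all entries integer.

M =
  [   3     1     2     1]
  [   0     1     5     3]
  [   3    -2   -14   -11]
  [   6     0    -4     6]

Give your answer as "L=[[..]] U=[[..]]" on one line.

  row1 -= 0·row0 → [0,1,5,3]
  row2 -= 1·row0 → [0,-3,-16,-12]
  row3 -= 2·row0 → [0,-2,-8,4]
  row2 -= -3·row1 → [0,0,-1,-3]
  row3 -= -2·row1 → [0,0,2,10]
  row3 -= -2·row2 → [0,0,0,4]

L=[[1,0,0,0],[0,1,0,0],[1,-3,1,0],[2,-2,-2,1]] U=[[3,1,2,1],[0,1,5,3],[0,0,-1,-3],[0,0,0,4]]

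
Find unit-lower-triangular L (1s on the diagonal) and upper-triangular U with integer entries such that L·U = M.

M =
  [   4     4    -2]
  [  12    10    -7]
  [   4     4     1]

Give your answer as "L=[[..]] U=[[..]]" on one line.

L=[[1,0,0],[3,1,0],[1,0,1]] U=[[4,4,-2],[0,-2,-1],[0,0,3]]

  r1 -= 3·r0 → [0,-2,-1]
  r2 -= 1·r0 → [0,0,3]
  r2 -= 0·r1 → [0,0,3]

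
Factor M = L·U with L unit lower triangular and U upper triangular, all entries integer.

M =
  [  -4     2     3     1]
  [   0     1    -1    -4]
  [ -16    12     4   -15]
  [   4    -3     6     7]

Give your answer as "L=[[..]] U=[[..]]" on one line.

L=[[1,0,0,0],[0,1,0,0],[4,4,1,0],[-1,-1,-2,1]] U=[[-4,2,3,1],[0,1,-1,-4],[0,0,-4,-3],[0,0,0,-2]]

  R1 -= 0·R0 → [0,1,-1,-4]
  R2 -= 4·R0 → [0,4,-8,-19]
  R3 -= -1·R0 → [0,-1,9,8]
  R2 -= 4·R1 → [0,0,-4,-3]
  R3 -= -1·R1 → [0,0,8,4]
  R3 -= -2·R2 → [0,0,0,-2]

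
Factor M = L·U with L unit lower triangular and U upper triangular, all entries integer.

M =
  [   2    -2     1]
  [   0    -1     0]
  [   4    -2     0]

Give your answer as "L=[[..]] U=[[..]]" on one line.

L=[[1,0,0],[0,1,0],[2,-2,1]] U=[[2,-2,1],[0,-1,0],[0,0,-2]]

  row1 -= 0·row0 → [0,-1,0]
  row2 -= 2·row0 → [0,2,-2]
  row2 -= -2·row1 → [0,0,-2]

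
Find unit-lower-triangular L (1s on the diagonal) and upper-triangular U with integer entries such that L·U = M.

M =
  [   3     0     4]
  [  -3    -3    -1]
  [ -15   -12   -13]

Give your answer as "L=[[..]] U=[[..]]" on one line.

L=[[1,0,0],[-1,1,0],[-5,4,1]] U=[[3,0,4],[0,-3,3],[0,0,-5]]

  R1 -= -1·R0 → [0,-3,3]
  R2 -= -5·R0 → [0,-12,7]
  R2 -= 4·R1 → [0,0,-5]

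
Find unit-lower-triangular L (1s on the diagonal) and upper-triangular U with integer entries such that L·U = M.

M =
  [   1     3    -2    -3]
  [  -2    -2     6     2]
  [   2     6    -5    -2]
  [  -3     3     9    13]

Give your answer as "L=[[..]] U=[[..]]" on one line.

  R1 -= -2·R0 → [0,4,2,-4]
  R2 -= 2·R0 → [0,0,-1,4]
  R3 -= -3·R0 → [0,12,3,4]
  R2 -= 0·R1 → [0,0,-1,4]
  R3 -= 3·R1 → [0,0,-3,16]
  R3 -= 3·R2 → [0,0,0,4]

L=[[1,0,0,0],[-2,1,0,0],[2,0,1,0],[-3,3,3,1]] U=[[1,3,-2,-3],[0,4,2,-4],[0,0,-1,4],[0,0,0,4]]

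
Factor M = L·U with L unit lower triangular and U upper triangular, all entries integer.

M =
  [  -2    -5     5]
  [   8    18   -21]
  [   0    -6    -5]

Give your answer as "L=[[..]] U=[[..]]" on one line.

  R1 -= -4·R0 → [0,-2,-1]
  R2 -= 0·R0 → [0,-6,-5]
  R2 -= 3·R1 → [0,0,-2]

L=[[1,0,0],[-4,1,0],[0,3,1]] U=[[-2,-5,5],[0,-2,-1],[0,0,-2]]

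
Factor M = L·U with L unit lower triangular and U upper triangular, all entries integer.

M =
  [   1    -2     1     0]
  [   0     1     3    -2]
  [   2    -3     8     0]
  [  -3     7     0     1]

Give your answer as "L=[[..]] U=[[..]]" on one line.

L=[[1,0,0,0],[0,1,0,0],[2,1,1,0],[-3,1,0,1]] U=[[1,-2,1,0],[0,1,3,-2],[0,0,3,2],[0,0,0,3]]

  row1 -= 0·row0 → [0,1,3,-2]
  row2 -= 2·row0 → [0,1,6,0]
  row3 -= -3·row0 → [0,1,3,1]
  row2 -= 1·row1 → [0,0,3,2]
  row3 -= 1·row1 → [0,0,0,3]
  row3 -= 0·row2 → [0,0,0,3]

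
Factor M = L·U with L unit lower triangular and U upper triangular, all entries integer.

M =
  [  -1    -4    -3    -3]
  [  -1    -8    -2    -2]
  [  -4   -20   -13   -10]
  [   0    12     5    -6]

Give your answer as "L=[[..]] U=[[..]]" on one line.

  row1 -= 1·row0 → [0,-4,1,1]
  row2 -= 4·row0 → [0,-4,-1,2]
  row3 -= 0·row0 → [0,12,5,-6]
  row2 -= 1·row1 → [0,0,-2,1]
  row3 -= -3·row1 → [0,0,8,-3]
  row3 -= -4·row2 → [0,0,0,1]

L=[[1,0,0,0],[1,1,0,0],[4,1,1,0],[0,-3,-4,1]] U=[[-1,-4,-3,-3],[0,-4,1,1],[0,0,-2,1],[0,0,0,1]]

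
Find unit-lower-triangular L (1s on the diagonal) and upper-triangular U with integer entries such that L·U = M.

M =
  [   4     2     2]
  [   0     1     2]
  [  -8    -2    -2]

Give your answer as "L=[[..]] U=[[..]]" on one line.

L=[[1,0,0],[0,1,0],[-2,2,1]] U=[[4,2,2],[0,1,2],[0,0,-2]]

  r1 -= 0·r0 → [0,1,2]
  r2 -= -2·r0 → [0,2,2]
  r2 -= 2·r1 → [0,0,-2]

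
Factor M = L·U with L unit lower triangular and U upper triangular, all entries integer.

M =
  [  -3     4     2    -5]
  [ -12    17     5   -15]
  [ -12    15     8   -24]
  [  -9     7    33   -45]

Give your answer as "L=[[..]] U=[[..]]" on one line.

L=[[1,0,0,0],[4,1,0,0],[4,-1,1,0],[3,-5,-4,1]] U=[[-3,4,2,-5],[0,1,-3,5],[0,0,-3,1],[0,0,0,-1]]

  row1 -= 4·row0 → [0,1,-3,5]
  row2 -= 4·row0 → [0,-1,0,-4]
  row3 -= 3·row0 → [0,-5,27,-30]
  row2 -= -1·row1 → [0,0,-3,1]
  row3 -= -5·row1 → [0,0,12,-5]
  row3 -= -4·row2 → [0,0,0,-1]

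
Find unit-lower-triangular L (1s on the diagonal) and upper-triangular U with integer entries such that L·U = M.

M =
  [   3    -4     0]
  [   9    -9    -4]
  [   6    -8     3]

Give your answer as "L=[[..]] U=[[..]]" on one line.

L=[[1,0,0],[3,1,0],[2,0,1]] U=[[3,-4,0],[0,3,-4],[0,0,3]]

  R1 -= 3·R0 → [0,3,-4]
  R2 -= 2·R0 → [0,0,3]
  R2 -= 0·R1 → [0,0,3]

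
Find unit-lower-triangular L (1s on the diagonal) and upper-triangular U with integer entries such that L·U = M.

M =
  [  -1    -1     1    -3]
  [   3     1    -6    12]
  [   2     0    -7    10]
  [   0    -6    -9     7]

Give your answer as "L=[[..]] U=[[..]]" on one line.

  r1 -= -3·r0 → [0,-2,-3,3]
  r2 -= -2·r0 → [0,-2,-5,4]
  r3 -= 0·r0 → [0,-6,-9,7]
  r2 -= 1·r1 → [0,0,-2,1]
  r3 -= 3·r1 → [0,0,0,-2]
  r3 -= 0·r2 → [0,0,0,-2]

L=[[1,0,0,0],[-3,1,0,0],[-2,1,1,0],[0,3,0,1]] U=[[-1,-1,1,-3],[0,-2,-3,3],[0,0,-2,1],[0,0,0,-2]]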